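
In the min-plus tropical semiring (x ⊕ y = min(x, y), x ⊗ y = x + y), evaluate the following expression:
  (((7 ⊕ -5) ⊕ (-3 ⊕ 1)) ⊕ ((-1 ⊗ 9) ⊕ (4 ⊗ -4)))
(((7 ⊕ -5) ⊕ (-3 ⊕ 1)) ⊕ ((-1 ⊗ 9) ⊕ (4 ⊗ -4))) = -5

Expand innermost to outermost. Recall ⊕ takes the minimum of its arguments and ⊗ takes their sum. Working out the expression (((7 ⊕ -5) ⊕ (-3 ⊕ 1)) ⊕ ((-1 ⊗ 9) ⊕ (4 ⊗ -4))) gives -5.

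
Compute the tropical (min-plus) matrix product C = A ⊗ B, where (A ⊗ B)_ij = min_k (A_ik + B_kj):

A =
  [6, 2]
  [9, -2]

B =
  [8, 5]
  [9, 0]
A ⊗ B =
  [11, 2]
  [7, -2]

Apply the min-plus product entry-by-entry:
  C[0][0] = min over k of (A[0][0] + B[0][0] = 6 + 8 = 14, A[0][1] + B[1][0] = 2 + 9 = 11) = 11 (attained at k = 1)
  C[0][1] = min over k of (A[0][0] + B[0][1] = 6 + 5 = 11, A[0][1] + B[1][1] = 2 + 0 = 2) = 2 (attained at k = 1)
  C[1][0] = min over k of (A[1][0] + B[0][0] = 9 + 8 = 17, A[1][1] + B[1][0] = -2 + 9 = 7) = 7 (attained at k = 1)
  C[1][1] = min over k of (A[1][0] + B[0][1] = 9 + 5 = 14, A[1][1] + B[1][1] = -2 + 0 = -2) = -2 (attained at k = 1)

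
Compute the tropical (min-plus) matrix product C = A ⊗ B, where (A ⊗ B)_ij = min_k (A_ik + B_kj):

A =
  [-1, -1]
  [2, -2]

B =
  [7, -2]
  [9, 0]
A ⊗ B =
  [6, -3]
  [7, -2]

Apply the min-plus product entry-by-entry:
  C[0][0] = min over k of (A[0][0] + B[0][0] = -1 + 7 = 6, A[0][1] + B[1][0] = -1 + 9 = 8) = 6 (attained at k = 0)
  C[0][1] = min over k of (A[0][0] + B[0][1] = -1 + -2 = -3, A[0][1] + B[1][1] = -1 + 0 = -1) = -3 (attained at k = 0)
  C[1][0] = min over k of (A[1][0] + B[0][0] = 2 + 7 = 9, A[1][1] + B[1][0] = -2 + 9 = 7) = 7 (attained at k = 1)
  C[1][1] = min over k of (A[1][0] + B[0][1] = 2 + -2 = 0, A[1][1] + B[1][1] = -2 + 0 = -2) = -2 (attained at k = 1)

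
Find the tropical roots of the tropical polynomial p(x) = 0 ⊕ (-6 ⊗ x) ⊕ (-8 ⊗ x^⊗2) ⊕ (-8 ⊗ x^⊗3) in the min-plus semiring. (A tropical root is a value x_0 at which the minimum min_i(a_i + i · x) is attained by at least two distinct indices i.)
Roots: {0, 2, 6}

Each tropical root is a break point of the lower envelope of the lines y = a_i + i · x (there are 4 lines, with slopes 0, 1, ..., 3). Only the lines that attain the minimum somewhere contribute to roots; other lines are dominated. Here the surviving (envelope) indices are i = 3, i = 2, i = 1, i = 0.
Intersections between consecutive envelope lines give the roots: for adjacent envelope indices i < j the intersection is x = (a_i − a_j) / (j − i). Reading off the sorted break points: {0, 2, 6}.
Verification: at each break x_0, at least two indices attain the minimum of min_i(a_i + i · x_0).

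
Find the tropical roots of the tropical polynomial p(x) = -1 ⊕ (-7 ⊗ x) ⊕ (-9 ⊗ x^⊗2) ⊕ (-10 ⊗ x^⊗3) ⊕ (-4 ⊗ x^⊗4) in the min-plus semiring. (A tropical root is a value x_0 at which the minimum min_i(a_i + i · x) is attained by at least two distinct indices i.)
Roots: {-6, 1, 2, 6}

Each tropical root is a break point of the lower envelope of the lines y = a_i + i · x (there are 5 lines, with slopes 0, 1, ..., 4). Only the lines that attain the minimum somewhere contribute to roots; other lines are dominated. Here the surviving (envelope) indices are i = 4, i = 3, i = 2, i = 1, i = 0.
Intersections between consecutive envelope lines give the roots: for adjacent envelope indices i < j the intersection is x = (a_i − a_j) / (j − i). Reading off the sorted break points: {-6, 1, 2, 6}.
Verification: at each break x_0, at least two indices attain the minimum of min_i(a_i + i · x_0).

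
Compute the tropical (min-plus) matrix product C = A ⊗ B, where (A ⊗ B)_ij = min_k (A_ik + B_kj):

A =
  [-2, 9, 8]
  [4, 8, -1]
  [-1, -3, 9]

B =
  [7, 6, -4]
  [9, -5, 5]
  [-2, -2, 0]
A ⊗ B =
  [5, 4, -6]
  [-3, -3, -1]
  [6, -8, -5]

Apply the min-plus product entry-by-entry:
  C[0][0] = min over k of (A[0][0] + B[0][0] = -2 + 7 = 5, A[0][1] + B[1][0] = 9 + 9 = 18, A[0][2] + B[2][0] = 8 + -2 = 6) = 5 (attained at k = 0)
  C[0][1] = min over k of (A[0][0] + B[0][1] = -2 + 6 = 4, A[0][1] + B[1][1] = 9 + -5 = 4, A[0][2] + B[2][1] = 8 + -2 = 6) = 4 (attained at k = 0)
  C[0][2] = min over k of (A[0][0] + B[0][2] = -2 + -4 = -6, A[0][1] + B[1][2] = 9 + 5 = 14, A[0][2] + B[2][2] = 8 + 0 = 8) = -6 (attained at k = 0)
  C[1][0] = min over k of (A[1][0] + B[0][0] = 4 + 7 = 11, A[1][1] + B[1][0] = 8 + 9 = 17, A[1][2] + B[2][0] = -1 + -2 = -3) = -3 (attained at k = 2)
  C[1][1] = min over k of (A[1][0] + B[0][1] = 4 + 6 = 10, A[1][1] + B[1][1] = 8 + -5 = 3, A[1][2] + B[2][1] = -1 + -2 = -3) = -3 (attained at k = 2)
  C[1][2] = min over k of (A[1][0] + B[0][2] = 4 + -4 = 0, A[1][1] + B[1][2] = 8 + 5 = 13, A[1][2] + B[2][2] = -1 + 0 = -1) = -1 (attained at k = 2)
  C[2][0] = min over k of (A[2][0] + B[0][0] = -1 + 7 = 6, A[2][1] + B[1][0] = -3 + 9 = 6, A[2][2] + B[2][0] = 9 + -2 = 7) = 6 (attained at k = 0)
  C[2][1] = min over k of (A[2][0] + B[0][1] = -1 + 6 = 5, A[2][1] + B[1][1] = -3 + -5 = -8, A[2][2] + B[2][1] = 9 + -2 = 7) = -8 (attained at k = 1)
  C[2][2] = min over k of (A[2][0] + B[0][2] = -1 + -4 = -5, A[2][1] + B[1][2] = -3 + 5 = 2, A[2][2] + B[2][2] = 9 + 0 = 9) = -5 (attained at k = 0)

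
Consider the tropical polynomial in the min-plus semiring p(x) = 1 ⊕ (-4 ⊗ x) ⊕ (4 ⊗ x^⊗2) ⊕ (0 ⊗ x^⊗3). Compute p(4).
p(4) = 0

A tropical monomial a ⊗ x^⊗i evaluates to a + i · x. Evaluating each term at x = 4:
  Term 0 contributes 1 + 0 · 4 = 1
  Term 1 contributes -4 + 1 · 4 = 0
  Term 2 contributes 4 + 2 · 4 = 12
  Term 3 contributes 0 + 3 · 4 = 12
p(4) = ⊕ of these = min[1, 0, 12, 12] = 0.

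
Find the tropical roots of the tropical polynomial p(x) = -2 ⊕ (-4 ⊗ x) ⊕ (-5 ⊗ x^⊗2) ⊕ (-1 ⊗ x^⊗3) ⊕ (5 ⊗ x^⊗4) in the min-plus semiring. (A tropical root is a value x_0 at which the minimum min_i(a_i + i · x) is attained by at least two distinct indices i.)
Roots: {-6, -4, 1, 2}

Each tropical root is a break point of the lower envelope of the lines y = a_i + i · x (there are 5 lines, with slopes 0, 1, ..., 4). Only the lines that attain the minimum somewhere contribute to roots; other lines are dominated. Here the surviving (envelope) indices are i = 4, i = 3, i = 2, i = 1, i = 0.
Intersections between consecutive envelope lines give the roots: for adjacent envelope indices i < j the intersection is x = (a_i − a_j) / (j − i). Reading off the sorted break points: {-6, -4, 1, 2}.
Verification: at each break x_0, at least two indices attain the minimum of min_i(a_i + i · x_0).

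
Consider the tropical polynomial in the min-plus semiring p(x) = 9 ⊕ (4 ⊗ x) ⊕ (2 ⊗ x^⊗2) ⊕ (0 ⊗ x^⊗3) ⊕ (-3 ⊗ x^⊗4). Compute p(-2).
p(-2) = -11

A tropical monomial a ⊗ x^⊗i evaluates to a + i · x. Evaluating each term at x = -2:
  Term 0 contributes 9 + 0 · -2 = 9
  Term 1 contributes 4 + 1 · -2 = 2
  Term 2 contributes 2 + 2 · -2 = -2
  Term 3 contributes 0 + 3 · -2 = -6
  Term 4 contributes -3 + 4 · -2 = -11
p(-2) = ⊕ of these = min[9, 2, -2, -6, -11] = -11.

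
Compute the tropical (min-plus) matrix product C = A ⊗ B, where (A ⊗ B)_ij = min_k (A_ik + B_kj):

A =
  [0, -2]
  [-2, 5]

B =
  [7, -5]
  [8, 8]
A ⊗ B =
  [6, -5]
  [5, -7]

Apply the min-plus product entry-by-entry:
  C[0][0] = min over k of (A[0][0] + B[0][0] = 0 + 7 = 7, A[0][1] + B[1][0] = -2 + 8 = 6) = 6 (attained at k = 1)
  C[0][1] = min over k of (A[0][0] + B[0][1] = 0 + -5 = -5, A[0][1] + B[1][1] = -2 + 8 = 6) = -5 (attained at k = 0)
  C[1][0] = min over k of (A[1][0] + B[0][0] = -2 + 7 = 5, A[1][1] + B[1][0] = 5 + 8 = 13) = 5 (attained at k = 0)
  C[1][1] = min over k of (A[1][0] + B[0][1] = -2 + -5 = -7, A[1][1] + B[1][1] = 5 + 8 = 13) = -7 (attained at k = 0)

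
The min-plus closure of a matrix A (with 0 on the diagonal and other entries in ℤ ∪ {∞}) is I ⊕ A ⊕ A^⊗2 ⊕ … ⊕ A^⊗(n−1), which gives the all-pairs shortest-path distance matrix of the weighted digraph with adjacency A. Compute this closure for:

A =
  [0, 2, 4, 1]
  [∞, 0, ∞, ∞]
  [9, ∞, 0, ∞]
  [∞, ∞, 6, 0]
Closure =
  [0, 2, 4, 1]
  [∞, 0, ∞, ∞]
  [9, 11, 0, 10]
  [15, 17, 6, 0]

This is the Floyd-Warshall all-pairs shortest-path computation. For each intermediate vertex k = 0, 1, …, 3, update dist[i][j] ← min(dist[i][j], dist[i][k] + dist[k][j]). The final matrix gives, for each (i, j), the minimum total weight of any directed path from i to j (possibly empty when i = j).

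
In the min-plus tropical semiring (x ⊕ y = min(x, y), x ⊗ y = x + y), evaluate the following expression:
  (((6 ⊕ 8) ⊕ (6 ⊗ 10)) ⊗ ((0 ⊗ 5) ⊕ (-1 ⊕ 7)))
(((6 ⊕ 8) ⊕ (6 ⊗ 10)) ⊗ ((0 ⊗ 5) ⊕ (-1 ⊕ 7))) = 5

Expand innermost to outermost. Recall ⊕ takes the minimum of its arguments and ⊗ takes their sum. Working out the expression (((6 ⊕ 8) ⊕ (6 ⊗ 10)) ⊗ ((0 ⊗ 5) ⊕ (-1 ⊕ 7))) gives 5.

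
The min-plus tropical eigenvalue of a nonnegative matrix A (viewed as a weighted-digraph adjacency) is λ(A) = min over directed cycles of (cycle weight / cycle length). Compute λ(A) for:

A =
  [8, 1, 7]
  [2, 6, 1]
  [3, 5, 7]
λ(A) = 3/2

Enumerate directed cycles and compute their means (weight / length). Sample:
  cycle 0 → 0: weight = 8, length = 1, mean = 8/1 ≈ 8.000
  cycle 1 → 1: weight = 6, length = 1, mean = 6/1 ≈ 6.000
  cycle 2 → 2: weight = 7, length = 1, mean = 7/1 ≈ 7.000
  cycle 0 → 1 → 0: weight = 3, length = 2, mean = 3/2 ≈ 1.500
  cycle 0 → 2 → 0: weight = 10, length = 2, mean = 10/2 ≈ 5.000
  cycle 1 → 0 → 1: weight = 3, length = 2, mean = 3/2 ≈ 1.500
Minimum mean = 1.500, attained e.g. along the cycle 0 → 1 → 0 with weight 3 and length 2. So λ(A) = 3/2 = 3/2.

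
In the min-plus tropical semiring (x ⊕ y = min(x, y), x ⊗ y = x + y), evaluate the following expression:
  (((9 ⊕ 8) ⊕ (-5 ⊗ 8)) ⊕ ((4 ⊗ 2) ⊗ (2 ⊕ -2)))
(((9 ⊕ 8) ⊕ (-5 ⊗ 8)) ⊕ ((4 ⊗ 2) ⊗ (2 ⊕ -2))) = 3

Expand innermost to outermost. Recall ⊕ takes the minimum of its arguments and ⊗ takes their sum. Working out the expression (((9 ⊕ 8) ⊕ (-5 ⊗ 8)) ⊕ ((4 ⊗ 2) ⊗ (2 ⊕ -2))) gives 3.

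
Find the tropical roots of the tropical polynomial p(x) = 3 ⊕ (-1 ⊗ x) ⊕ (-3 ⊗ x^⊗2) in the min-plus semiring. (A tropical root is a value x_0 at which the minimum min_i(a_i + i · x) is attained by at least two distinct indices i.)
Roots: {2, 4}

Each tropical root is a break point of the lower envelope of the lines y = a_i + i · x (there are 3 lines, with slopes 0, 1, ..., 2). Only the lines that attain the minimum somewhere contribute to roots; other lines are dominated. Here the surviving (envelope) indices are i = 2, i = 1, i = 0.
Intersections between consecutive envelope lines give the roots: for adjacent envelope indices i < j the intersection is x = (a_i − a_j) / (j − i). Reading off the sorted break points: {2, 4}.
Verification: at each break x_0, at least two indices attain the minimum of min_i(a_i + i · x_0).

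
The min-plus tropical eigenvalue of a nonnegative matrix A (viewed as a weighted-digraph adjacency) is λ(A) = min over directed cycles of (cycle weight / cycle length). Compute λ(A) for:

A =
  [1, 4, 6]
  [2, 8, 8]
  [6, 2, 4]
λ(A) = 1

Enumerate directed cycles and compute their means (weight / length). Sample:
  cycle 0 → 0: weight = 1, length = 1, mean = 1/1 ≈ 1.000
  cycle 1 → 1: weight = 8, length = 1, mean = 8/1 ≈ 8.000
  cycle 2 → 2: weight = 4, length = 1, mean = 4/1 ≈ 4.000
  cycle 0 → 1 → 0: weight = 6, length = 2, mean = 6/2 ≈ 3.000
  cycle 0 → 2 → 0: weight = 12, length = 2, mean = 12/2 ≈ 6.000
  cycle 1 → 0 → 1: weight = 6, length = 2, mean = 6/2 ≈ 3.000
Minimum mean = 1.000, attained e.g. along the cycle 0 → 0 with weight 1 and length 1. So λ(A) = 1/1 = 1.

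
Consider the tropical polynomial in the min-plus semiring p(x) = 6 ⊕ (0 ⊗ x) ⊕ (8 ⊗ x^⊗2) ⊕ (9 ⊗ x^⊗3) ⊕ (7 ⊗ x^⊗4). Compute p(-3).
p(-3) = -5

A tropical monomial a ⊗ x^⊗i evaluates to a + i · x. Evaluating each term at x = -3:
  Term 0 contributes 6 + 0 · -3 = 6
  Term 1 contributes 0 + 1 · -3 = -3
  Term 2 contributes 8 + 2 · -3 = 2
  Term 3 contributes 9 + 3 · -3 = 0
  Term 4 contributes 7 + 4 · -3 = -5
p(-3) = ⊕ of these = min[6, -3, 2, 0, -5] = -5.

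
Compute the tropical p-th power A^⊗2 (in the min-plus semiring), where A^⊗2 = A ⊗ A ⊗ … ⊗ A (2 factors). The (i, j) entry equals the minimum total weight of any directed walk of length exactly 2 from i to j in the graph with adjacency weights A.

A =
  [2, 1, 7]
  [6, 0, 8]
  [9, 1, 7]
A^⊗2 =
  [4, 1, 9]
  [6, 0, 8]
  [7, 1, 9]

Each entry (A^⊗2)_ij equals the minimum over all length-2 walks i = v_0 → v_1 → … → v_2 = j of Σ_t A[v_t][v_{t+1}]. For example, for (i, j) = (0, 2) we minimise over 3 possible intermediate vertex sequences; the minimum is 9, attained along the walk 0 → 0 → 2.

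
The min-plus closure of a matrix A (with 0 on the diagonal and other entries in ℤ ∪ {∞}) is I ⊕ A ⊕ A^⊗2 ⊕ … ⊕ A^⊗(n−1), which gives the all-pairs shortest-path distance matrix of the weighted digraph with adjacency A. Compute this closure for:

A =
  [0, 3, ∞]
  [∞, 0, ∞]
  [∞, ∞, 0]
Closure =
  [0, 3, ∞]
  [∞, 0, ∞]
  [∞, ∞, 0]

This is the Floyd-Warshall all-pairs shortest-path computation. For each intermediate vertex k = 0, 1, …, 2, update dist[i][j] ← min(dist[i][j], dist[i][k] + dist[k][j]). The final matrix gives, for each (i, j), the minimum total weight of any directed path from i to j (possibly empty when i = j).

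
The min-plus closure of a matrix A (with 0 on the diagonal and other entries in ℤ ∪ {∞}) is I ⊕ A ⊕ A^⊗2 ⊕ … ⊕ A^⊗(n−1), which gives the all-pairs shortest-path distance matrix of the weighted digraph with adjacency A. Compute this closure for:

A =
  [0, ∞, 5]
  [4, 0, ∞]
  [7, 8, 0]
Closure =
  [0, 13, 5]
  [4, 0, 9]
  [7, 8, 0]

This is the Floyd-Warshall all-pairs shortest-path computation. For each intermediate vertex k = 0, 1, …, 2, update dist[i][j] ← min(dist[i][j], dist[i][k] + dist[k][j]). The final matrix gives, for each (i, j), the minimum total weight of any directed path from i to j (possibly empty when i = j).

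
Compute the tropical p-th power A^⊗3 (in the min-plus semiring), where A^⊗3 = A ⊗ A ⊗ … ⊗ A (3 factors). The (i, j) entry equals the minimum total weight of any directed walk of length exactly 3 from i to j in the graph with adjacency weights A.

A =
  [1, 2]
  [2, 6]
A^⊗3 =
  [3, 4]
  [4, 5]

Each entry (A^⊗3)_ij equals the minimum over all length-3 walks i = v_0 → v_1 → … → v_3 = j of Σ_t A[v_t][v_{t+1}]. For example, for (i, j) = (0, 1) we minimise over 4 possible intermediate vertex sequences; the minimum is 4, attained along the walk 0 → 0 → 0 → 1.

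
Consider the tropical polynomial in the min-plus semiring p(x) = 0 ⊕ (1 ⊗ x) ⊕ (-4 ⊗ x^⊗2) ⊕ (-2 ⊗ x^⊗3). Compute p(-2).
p(-2) = -8

A tropical monomial a ⊗ x^⊗i evaluates to a + i · x. Evaluating each term at x = -2:
  Term 0 contributes 0 + 0 · -2 = 0
  Term 1 contributes 1 + 1 · -2 = -1
  Term 2 contributes -4 + 2 · -2 = -8
  Term 3 contributes -2 + 3 · -2 = -8
p(-2) = ⊕ of these = min[0, -1, -8, -8] = -8.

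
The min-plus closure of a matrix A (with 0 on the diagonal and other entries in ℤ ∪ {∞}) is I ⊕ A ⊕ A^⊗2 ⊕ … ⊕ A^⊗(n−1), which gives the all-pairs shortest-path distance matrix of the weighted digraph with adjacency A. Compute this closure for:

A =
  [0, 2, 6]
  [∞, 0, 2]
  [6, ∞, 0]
Closure =
  [0, 2, 4]
  [8, 0, 2]
  [6, 8, 0]

This is the Floyd-Warshall all-pairs shortest-path computation. For each intermediate vertex k = 0, 1, …, 2, update dist[i][j] ← min(dist[i][j], dist[i][k] + dist[k][j]). The final matrix gives, for each (i, j), the minimum total weight of any directed path from i to j (possibly empty when i = j).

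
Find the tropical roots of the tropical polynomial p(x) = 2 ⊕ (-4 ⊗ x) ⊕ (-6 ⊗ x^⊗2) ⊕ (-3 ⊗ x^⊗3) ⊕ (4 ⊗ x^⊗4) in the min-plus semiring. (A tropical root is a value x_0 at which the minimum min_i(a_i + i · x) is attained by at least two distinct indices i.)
Roots: {-7, -3, 2, 6}

Each tropical root is a break point of the lower envelope of the lines y = a_i + i · x (there are 5 lines, with slopes 0, 1, ..., 4). Only the lines that attain the minimum somewhere contribute to roots; other lines are dominated. Here the surviving (envelope) indices are i = 4, i = 3, i = 2, i = 1, i = 0.
Intersections between consecutive envelope lines give the roots: for adjacent envelope indices i < j the intersection is x = (a_i − a_j) / (j − i). Reading off the sorted break points: {-7, -3, 2, 6}.
Verification: at each break x_0, at least two indices attain the minimum of min_i(a_i + i · x_0).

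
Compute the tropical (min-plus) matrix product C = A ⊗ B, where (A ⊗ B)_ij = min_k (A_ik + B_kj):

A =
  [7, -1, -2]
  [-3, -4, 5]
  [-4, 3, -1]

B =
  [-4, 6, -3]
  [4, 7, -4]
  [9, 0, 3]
A ⊗ B =
  [3, -2, -5]
  [-7, 3, -8]
  [-8, -1, -7]

Apply the min-plus product entry-by-entry:
  C[0][0] = min over k of (A[0][0] + B[0][0] = 7 + -4 = 3, A[0][1] + B[1][0] = -1 + 4 = 3, A[0][2] + B[2][0] = -2 + 9 = 7) = 3 (attained at k = 0)
  C[0][1] = min over k of (A[0][0] + B[0][1] = 7 + 6 = 13, A[0][1] + B[1][1] = -1 + 7 = 6, A[0][2] + B[2][1] = -2 + 0 = -2) = -2 (attained at k = 2)
  C[0][2] = min over k of (A[0][0] + B[0][2] = 7 + -3 = 4, A[0][1] + B[1][2] = -1 + -4 = -5, A[0][2] + B[2][2] = -2 + 3 = 1) = -5 (attained at k = 1)
  C[1][0] = min over k of (A[1][0] + B[0][0] = -3 + -4 = -7, A[1][1] + B[1][0] = -4 + 4 = 0, A[1][2] + B[2][0] = 5 + 9 = 14) = -7 (attained at k = 0)
  C[1][1] = min over k of (A[1][0] + B[0][1] = -3 + 6 = 3, A[1][1] + B[1][1] = -4 + 7 = 3, A[1][2] + B[2][1] = 5 + 0 = 5) = 3 (attained at k = 0)
  C[1][2] = min over k of (A[1][0] + B[0][2] = -3 + -3 = -6, A[1][1] + B[1][2] = -4 + -4 = -8, A[1][2] + B[2][2] = 5 + 3 = 8) = -8 (attained at k = 1)
  C[2][0] = min over k of (A[2][0] + B[0][0] = -4 + -4 = -8, A[2][1] + B[1][0] = 3 + 4 = 7, A[2][2] + B[2][0] = -1 + 9 = 8) = -8 (attained at k = 0)
  C[2][1] = min over k of (A[2][0] + B[0][1] = -4 + 6 = 2, A[2][1] + B[1][1] = 3 + 7 = 10, A[2][2] + B[2][1] = -1 + 0 = -1) = -1 (attained at k = 2)
  C[2][2] = min over k of (A[2][0] + B[0][2] = -4 + -3 = -7, A[2][1] + B[1][2] = 3 + -4 = -1, A[2][2] + B[2][2] = -1 + 3 = 2) = -7 (attained at k = 0)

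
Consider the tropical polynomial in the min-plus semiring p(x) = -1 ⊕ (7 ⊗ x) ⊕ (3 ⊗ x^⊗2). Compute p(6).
p(6) = -1

A tropical monomial a ⊗ x^⊗i evaluates to a + i · x. Evaluating each term at x = 6:
  Term 0 contributes -1 + 0 · 6 = -1
  Term 1 contributes 7 + 1 · 6 = 13
  Term 2 contributes 3 + 2 · 6 = 15
p(6) = ⊕ of these = min[-1, 13, 15] = -1.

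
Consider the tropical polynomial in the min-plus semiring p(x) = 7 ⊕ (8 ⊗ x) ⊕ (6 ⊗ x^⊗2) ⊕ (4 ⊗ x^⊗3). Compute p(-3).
p(-3) = -5

A tropical monomial a ⊗ x^⊗i evaluates to a + i · x. Evaluating each term at x = -3:
  Term 0 contributes 7 + 0 · -3 = 7
  Term 1 contributes 8 + 1 · -3 = 5
  Term 2 contributes 6 + 2 · -3 = 0
  Term 3 contributes 4 + 3 · -3 = -5
p(-3) = ⊕ of these = min[7, 5, 0, -5] = -5.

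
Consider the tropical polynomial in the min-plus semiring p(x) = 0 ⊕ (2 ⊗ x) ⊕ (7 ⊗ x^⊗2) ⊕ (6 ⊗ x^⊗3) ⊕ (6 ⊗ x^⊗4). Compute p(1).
p(1) = 0

A tropical monomial a ⊗ x^⊗i evaluates to a + i · x. Evaluating each term at x = 1:
  Term 0 contributes 0 + 0 · 1 = 0
  Term 1 contributes 2 + 1 · 1 = 3
  Term 2 contributes 7 + 2 · 1 = 9
  Term 3 contributes 6 + 3 · 1 = 9
  Term 4 contributes 6 + 4 · 1 = 10
p(1) = ⊕ of these = min[0, 3, 9, 9, 10] = 0.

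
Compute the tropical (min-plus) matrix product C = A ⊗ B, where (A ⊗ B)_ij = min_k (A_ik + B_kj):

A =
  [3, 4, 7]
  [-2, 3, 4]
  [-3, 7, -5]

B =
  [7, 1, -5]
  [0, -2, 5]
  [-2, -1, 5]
A ⊗ B =
  [4, 2, -2]
  [2, -1, -7]
  [-7, -6, -8]

Apply the min-plus product entry-by-entry:
  C[0][0] = min over k of (A[0][0] + B[0][0] = 3 + 7 = 10, A[0][1] + B[1][0] = 4 + 0 = 4, A[0][2] + B[2][0] = 7 + -2 = 5) = 4 (attained at k = 1)
  C[0][1] = min over k of (A[0][0] + B[0][1] = 3 + 1 = 4, A[0][1] + B[1][1] = 4 + -2 = 2, A[0][2] + B[2][1] = 7 + -1 = 6) = 2 (attained at k = 1)
  C[0][2] = min over k of (A[0][0] + B[0][2] = 3 + -5 = -2, A[0][1] + B[1][2] = 4 + 5 = 9, A[0][2] + B[2][2] = 7 + 5 = 12) = -2 (attained at k = 0)
  C[1][0] = min over k of (A[1][0] + B[0][0] = -2 + 7 = 5, A[1][1] + B[1][0] = 3 + 0 = 3, A[1][2] + B[2][0] = 4 + -2 = 2) = 2 (attained at k = 2)
  C[1][1] = min over k of (A[1][0] + B[0][1] = -2 + 1 = -1, A[1][1] + B[1][1] = 3 + -2 = 1, A[1][2] + B[2][1] = 4 + -1 = 3) = -1 (attained at k = 0)
  C[1][2] = min over k of (A[1][0] + B[0][2] = -2 + -5 = -7, A[1][1] + B[1][2] = 3 + 5 = 8, A[1][2] + B[2][2] = 4 + 5 = 9) = -7 (attained at k = 0)
  C[2][0] = min over k of (A[2][0] + B[0][0] = -3 + 7 = 4, A[2][1] + B[1][0] = 7 + 0 = 7, A[2][2] + B[2][0] = -5 + -2 = -7) = -7 (attained at k = 2)
  C[2][1] = min over k of (A[2][0] + B[0][1] = -3 + 1 = -2, A[2][1] + B[1][1] = 7 + -2 = 5, A[2][2] + B[2][1] = -5 + -1 = -6) = -6 (attained at k = 2)
  C[2][2] = min over k of (A[2][0] + B[0][2] = -3 + -5 = -8, A[2][1] + B[1][2] = 7 + 5 = 12, A[2][2] + B[2][2] = -5 + 5 = 0) = -8 (attained at k = 0)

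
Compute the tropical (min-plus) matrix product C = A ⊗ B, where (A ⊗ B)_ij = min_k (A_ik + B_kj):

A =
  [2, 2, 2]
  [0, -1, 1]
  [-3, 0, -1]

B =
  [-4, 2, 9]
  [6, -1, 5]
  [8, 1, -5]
A ⊗ B =
  [-2, 1, -3]
  [-4, -2, -4]
  [-7, -1, -6]

Apply the min-plus product entry-by-entry:
  C[0][0] = min over k of (A[0][0] + B[0][0] = 2 + -4 = -2, A[0][1] + B[1][0] = 2 + 6 = 8, A[0][2] + B[2][0] = 2 + 8 = 10) = -2 (attained at k = 0)
  C[0][1] = min over k of (A[0][0] + B[0][1] = 2 + 2 = 4, A[0][1] + B[1][1] = 2 + -1 = 1, A[0][2] + B[2][1] = 2 + 1 = 3) = 1 (attained at k = 1)
  C[0][2] = min over k of (A[0][0] + B[0][2] = 2 + 9 = 11, A[0][1] + B[1][2] = 2 + 5 = 7, A[0][2] + B[2][2] = 2 + -5 = -3) = -3 (attained at k = 2)
  C[1][0] = min over k of (A[1][0] + B[0][0] = 0 + -4 = -4, A[1][1] + B[1][0] = -1 + 6 = 5, A[1][2] + B[2][0] = 1 + 8 = 9) = -4 (attained at k = 0)
  C[1][1] = min over k of (A[1][0] + B[0][1] = 0 + 2 = 2, A[1][1] + B[1][1] = -1 + -1 = -2, A[1][2] + B[2][1] = 1 + 1 = 2) = -2 (attained at k = 1)
  C[1][2] = min over k of (A[1][0] + B[0][2] = 0 + 9 = 9, A[1][1] + B[1][2] = -1 + 5 = 4, A[1][2] + B[2][2] = 1 + -5 = -4) = -4 (attained at k = 2)
  C[2][0] = min over k of (A[2][0] + B[0][0] = -3 + -4 = -7, A[2][1] + B[1][0] = 0 + 6 = 6, A[2][2] + B[2][0] = -1 + 8 = 7) = -7 (attained at k = 0)
  C[2][1] = min over k of (A[2][0] + B[0][1] = -3 + 2 = -1, A[2][1] + B[1][1] = 0 + -1 = -1, A[2][2] + B[2][1] = -1 + 1 = 0) = -1 (attained at k = 0)
  C[2][2] = min over k of (A[2][0] + B[0][2] = -3 + 9 = 6, A[2][1] + B[1][2] = 0 + 5 = 5, A[2][2] + B[2][2] = -1 + -5 = -6) = -6 (attained at k = 2)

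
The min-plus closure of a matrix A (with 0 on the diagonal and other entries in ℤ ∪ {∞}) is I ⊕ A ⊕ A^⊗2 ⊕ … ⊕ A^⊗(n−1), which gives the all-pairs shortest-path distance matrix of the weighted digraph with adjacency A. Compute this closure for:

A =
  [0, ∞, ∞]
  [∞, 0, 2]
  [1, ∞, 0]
Closure =
  [0, ∞, ∞]
  [3, 0, 2]
  [1, ∞, 0]

This is the Floyd-Warshall all-pairs shortest-path computation. For each intermediate vertex k = 0, 1, …, 2, update dist[i][j] ← min(dist[i][j], dist[i][k] + dist[k][j]). The final matrix gives, for each (i, j), the minimum total weight of any directed path from i to j (possibly empty when i = j).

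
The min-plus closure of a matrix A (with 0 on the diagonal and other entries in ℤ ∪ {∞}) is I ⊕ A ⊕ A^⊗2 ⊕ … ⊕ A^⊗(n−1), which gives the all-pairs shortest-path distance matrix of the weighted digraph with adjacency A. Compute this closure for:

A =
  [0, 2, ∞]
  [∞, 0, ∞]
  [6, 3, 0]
Closure =
  [0, 2, ∞]
  [∞, 0, ∞]
  [6, 3, 0]

This is the Floyd-Warshall all-pairs shortest-path computation. For each intermediate vertex k = 0, 1, …, 2, update dist[i][j] ← min(dist[i][j], dist[i][k] + dist[k][j]). The final matrix gives, for each (i, j), the minimum total weight of any directed path from i to j (possibly empty when i = j).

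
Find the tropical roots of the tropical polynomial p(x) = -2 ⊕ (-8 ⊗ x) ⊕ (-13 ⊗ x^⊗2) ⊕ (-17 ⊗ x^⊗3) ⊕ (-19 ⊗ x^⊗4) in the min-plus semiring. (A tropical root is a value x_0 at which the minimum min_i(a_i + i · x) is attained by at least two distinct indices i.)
Roots: {2, 4, 5, 6}

Each tropical root is a break point of the lower envelope of the lines y = a_i + i · x (there are 5 lines, with slopes 0, 1, ..., 4). Only the lines that attain the minimum somewhere contribute to roots; other lines are dominated. Here the surviving (envelope) indices are i = 4, i = 3, i = 2, i = 1, i = 0.
Intersections between consecutive envelope lines give the roots: for adjacent envelope indices i < j the intersection is x = (a_i − a_j) / (j − i). Reading off the sorted break points: {2, 4, 5, 6}.
Verification: at each break x_0, at least two indices attain the minimum of min_i(a_i + i · x_0).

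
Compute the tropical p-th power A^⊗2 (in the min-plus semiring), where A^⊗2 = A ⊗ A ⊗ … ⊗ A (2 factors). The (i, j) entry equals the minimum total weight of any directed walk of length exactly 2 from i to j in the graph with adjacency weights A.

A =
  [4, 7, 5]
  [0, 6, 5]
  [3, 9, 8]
A^⊗2 =
  [7, 11, 9]
  [4, 7, 5]
  [7, 10, 8]

Each entry (A^⊗2)_ij equals the minimum over all length-2 walks i = v_0 → v_1 → … → v_2 = j of Σ_t A[v_t][v_{t+1}]. For example, for (i, j) = (0, 2) we minimise over 3 possible intermediate vertex sequences; the minimum is 9, attained along the walk 0 → 0 → 2.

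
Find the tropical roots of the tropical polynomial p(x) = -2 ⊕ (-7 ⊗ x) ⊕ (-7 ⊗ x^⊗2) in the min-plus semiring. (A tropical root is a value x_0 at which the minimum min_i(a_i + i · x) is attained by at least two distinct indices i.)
Roots: {0, 5}

Each tropical root is a break point of the lower envelope of the lines y = a_i + i · x (there are 3 lines, with slopes 0, 1, ..., 2). Only the lines that attain the minimum somewhere contribute to roots; other lines are dominated. Here the surviving (envelope) indices are i = 2, i = 1, i = 0.
Intersections between consecutive envelope lines give the roots: for adjacent envelope indices i < j the intersection is x = (a_i − a_j) / (j − i). Reading off the sorted break points: {0, 5}.
Verification: at each break x_0, at least two indices attain the minimum of min_i(a_i + i · x_0).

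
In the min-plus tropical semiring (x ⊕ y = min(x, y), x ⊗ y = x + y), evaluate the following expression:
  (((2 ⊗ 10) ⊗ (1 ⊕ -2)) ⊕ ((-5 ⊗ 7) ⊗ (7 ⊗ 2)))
(((2 ⊗ 10) ⊗ (1 ⊕ -2)) ⊕ ((-5 ⊗ 7) ⊗ (7 ⊗ 2))) = 10

Expand innermost to outermost. Recall ⊕ takes the minimum of its arguments and ⊗ takes their sum. Working out the expression (((2 ⊗ 10) ⊗ (1 ⊕ -2)) ⊕ ((-5 ⊗ 7) ⊗ (7 ⊗ 2))) gives 10.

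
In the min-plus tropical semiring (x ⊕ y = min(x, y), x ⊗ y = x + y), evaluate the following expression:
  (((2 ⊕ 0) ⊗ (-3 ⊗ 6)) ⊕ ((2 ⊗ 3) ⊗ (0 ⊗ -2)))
(((2 ⊕ 0) ⊗ (-3 ⊗ 6)) ⊕ ((2 ⊗ 3) ⊗ (0 ⊗ -2))) = 3

Expand innermost to outermost. Recall ⊕ takes the minimum of its arguments and ⊗ takes their sum. Working out the expression (((2 ⊕ 0) ⊗ (-3 ⊗ 6)) ⊕ ((2 ⊗ 3) ⊗ (0 ⊗ -2))) gives 3.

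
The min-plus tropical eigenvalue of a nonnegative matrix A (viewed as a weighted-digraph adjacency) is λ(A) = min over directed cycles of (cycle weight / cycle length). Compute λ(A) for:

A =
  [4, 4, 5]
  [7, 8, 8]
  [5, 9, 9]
λ(A) = 4

Enumerate directed cycles and compute their means (weight / length). Sample:
  cycle 0 → 0: weight = 4, length = 1, mean = 4/1 ≈ 4.000
  cycle 1 → 1: weight = 8, length = 1, mean = 8/1 ≈ 8.000
  cycle 2 → 2: weight = 9, length = 1, mean = 9/1 ≈ 9.000
  cycle 0 → 1 → 0: weight = 11, length = 2, mean = 11/2 ≈ 5.500
  cycle 0 → 2 → 0: weight = 10, length = 2, mean = 10/2 ≈ 5.000
  cycle 1 → 0 → 1: weight = 11, length = 2, mean = 11/2 ≈ 5.500
Minimum mean = 4.000, attained e.g. along the cycle 0 → 0 with weight 4 and length 1. So λ(A) = 4/1 = 4.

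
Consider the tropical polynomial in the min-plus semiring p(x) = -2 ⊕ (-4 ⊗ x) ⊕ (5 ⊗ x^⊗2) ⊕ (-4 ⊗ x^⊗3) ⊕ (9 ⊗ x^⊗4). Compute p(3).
p(3) = -2

A tropical monomial a ⊗ x^⊗i evaluates to a + i · x. Evaluating each term at x = 3:
  Term 0 contributes -2 + 0 · 3 = -2
  Term 1 contributes -4 + 1 · 3 = -1
  Term 2 contributes 5 + 2 · 3 = 11
  Term 3 contributes -4 + 3 · 3 = 5
  Term 4 contributes 9 + 4 · 3 = 21
p(3) = ⊕ of these = min[-2, -1, 11, 5, 21] = -2.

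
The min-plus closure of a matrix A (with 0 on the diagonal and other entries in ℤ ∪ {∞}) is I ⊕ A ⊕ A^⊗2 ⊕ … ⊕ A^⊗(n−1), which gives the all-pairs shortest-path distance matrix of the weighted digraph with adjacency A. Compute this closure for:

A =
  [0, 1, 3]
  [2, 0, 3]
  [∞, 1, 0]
Closure =
  [0, 1, 3]
  [2, 0, 3]
  [3, 1, 0]

This is the Floyd-Warshall all-pairs shortest-path computation. For each intermediate vertex k = 0, 1, …, 2, update dist[i][j] ← min(dist[i][j], dist[i][k] + dist[k][j]). The final matrix gives, for each (i, j), the minimum total weight of any directed path from i to j (possibly empty when i = j).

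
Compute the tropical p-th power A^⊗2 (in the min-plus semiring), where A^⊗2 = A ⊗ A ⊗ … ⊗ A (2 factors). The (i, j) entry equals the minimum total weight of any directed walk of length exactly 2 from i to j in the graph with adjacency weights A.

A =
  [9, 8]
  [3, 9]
A^⊗2 =
  [11, 17]
  [12, 11]

Each entry (A^⊗2)_ij equals the minimum over all length-2 walks i = v_0 → v_1 → … → v_2 = j of Σ_t A[v_t][v_{t+1}]. For example, for (i, j) = (0, 1) we minimise over 2 possible intermediate vertex sequences; the minimum is 17, attained along the walk 0 → 0 → 1.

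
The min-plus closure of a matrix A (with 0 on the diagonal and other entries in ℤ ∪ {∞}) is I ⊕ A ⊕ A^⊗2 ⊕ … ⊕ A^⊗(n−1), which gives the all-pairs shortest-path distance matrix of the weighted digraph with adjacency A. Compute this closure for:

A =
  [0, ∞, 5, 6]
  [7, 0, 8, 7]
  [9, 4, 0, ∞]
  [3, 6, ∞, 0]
Closure =
  [0, 9, 5, 6]
  [7, 0, 8, 7]
  [9, 4, 0, 11]
  [3, 6, 8, 0]

This is the Floyd-Warshall all-pairs shortest-path computation. For each intermediate vertex k = 0, 1, …, 3, update dist[i][j] ← min(dist[i][j], dist[i][k] + dist[k][j]). The final matrix gives, for each (i, j), the minimum total weight of any directed path from i to j (possibly empty when i = j).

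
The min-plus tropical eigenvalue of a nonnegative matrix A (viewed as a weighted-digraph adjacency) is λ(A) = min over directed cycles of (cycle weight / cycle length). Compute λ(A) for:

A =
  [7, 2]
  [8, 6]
λ(A) = 5

Enumerate directed cycles and compute their means (weight / length). Sample:
  cycle 0 → 0: weight = 7, length = 1, mean = 7/1 ≈ 7.000
  cycle 1 → 1: weight = 6, length = 1, mean = 6/1 ≈ 6.000
  cycle 0 → 1 → 0: weight = 10, length = 2, mean = 10/2 ≈ 5.000
  cycle 1 → 0 → 1: weight = 10, length = 2, mean = 10/2 ≈ 5.000
Minimum mean = 5.000, attained e.g. along the cycle 0 → 1 → 0 with weight 10 and length 2. So λ(A) = 10/2 = 5.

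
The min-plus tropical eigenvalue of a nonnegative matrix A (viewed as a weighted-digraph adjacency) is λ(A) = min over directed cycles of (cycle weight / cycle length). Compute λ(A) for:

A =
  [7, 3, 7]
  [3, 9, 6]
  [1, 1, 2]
λ(A) = 2

Enumerate directed cycles and compute their means (weight / length). Sample:
  cycle 0 → 0: weight = 7, length = 1, mean = 7/1 ≈ 7.000
  cycle 1 → 1: weight = 9, length = 1, mean = 9/1 ≈ 9.000
  cycle 2 → 2: weight = 2, length = 1, mean = 2/1 ≈ 2.000
  cycle 0 → 1 → 0: weight = 6, length = 2, mean = 6/2 ≈ 3.000
  cycle 0 → 2 → 0: weight = 8, length = 2, mean = 8/2 ≈ 4.000
  cycle 1 → 0 → 1: weight = 6, length = 2, mean = 6/2 ≈ 3.000
Minimum mean = 2.000, attained e.g. along the cycle 2 → 2 with weight 2 and length 1. So λ(A) = 2/1 = 2.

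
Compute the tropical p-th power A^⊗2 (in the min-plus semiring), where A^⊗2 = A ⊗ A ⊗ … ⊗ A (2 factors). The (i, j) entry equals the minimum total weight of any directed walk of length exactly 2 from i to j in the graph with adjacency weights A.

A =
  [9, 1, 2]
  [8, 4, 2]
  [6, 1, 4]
A^⊗2 =
  [8, 3, 3]
  [8, 3, 6]
  [9, 5, 3]

Each entry (A^⊗2)_ij equals the minimum over all length-2 walks i = v_0 → v_1 → … → v_2 = j of Σ_t A[v_t][v_{t+1}]. For example, for (i, j) = (0, 2) we minimise over 3 possible intermediate vertex sequences; the minimum is 3, attained along the walk 0 → 1 → 2.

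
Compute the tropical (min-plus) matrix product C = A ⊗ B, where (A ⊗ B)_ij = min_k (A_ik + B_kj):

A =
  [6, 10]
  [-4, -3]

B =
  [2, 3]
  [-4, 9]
A ⊗ B =
  [6, 9]
  [-7, -1]

Apply the min-plus product entry-by-entry:
  C[0][0] = min over k of (A[0][0] + B[0][0] = 6 + 2 = 8, A[0][1] + B[1][0] = 10 + -4 = 6) = 6 (attained at k = 1)
  C[0][1] = min over k of (A[0][0] + B[0][1] = 6 + 3 = 9, A[0][1] + B[1][1] = 10 + 9 = 19) = 9 (attained at k = 0)
  C[1][0] = min over k of (A[1][0] + B[0][0] = -4 + 2 = -2, A[1][1] + B[1][0] = -3 + -4 = -7) = -7 (attained at k = 1)
  C[1][1] = min over k of (A[1][0] + B[0][1] = -4 + 3 = -1, A[1][1] + B[1][1] = -3 + 9 = 6) = -1 (attained at k = 0)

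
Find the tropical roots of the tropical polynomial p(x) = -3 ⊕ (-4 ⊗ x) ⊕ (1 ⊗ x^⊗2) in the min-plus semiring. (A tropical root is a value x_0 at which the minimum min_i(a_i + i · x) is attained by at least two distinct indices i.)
Roots: {-5, 1}

Each tropical root is a break point of the lower envelope of the lines y = a_i + i · x (there are 3 lines, with slopes 0, 1, ..., 2). Only the lines that attain the minimum somewhere contribute to roots; other lines are dominated. Here the surviving (envelope) indices are i = 2, i = 1, i = 0.
Intersections between consecutive envelope lines give the roots: for adjacent envelope indices i < j the intersection is x = (a_i − a_j) / (j − i). Reading off the sorted break points: {-5, 1}.
Verification: at each break x_0, at least two indices attain the minimum of min_i(a_i + i · x_0).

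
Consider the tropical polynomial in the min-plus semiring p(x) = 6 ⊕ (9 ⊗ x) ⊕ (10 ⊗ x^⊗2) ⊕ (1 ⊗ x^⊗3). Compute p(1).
p(1) = 4

A tropical monomial a ⊗ x^⊗i evaluates to a + i · x. Evaluating each term at x = 1:
  Term 0 contributes 6 + 0 · 1 = 6
  Term 1 contributes 9 + 1 · 1 = 10
  Term 2 contributes 10 + 2 · 1 = 12
  Term 3 contributes 1 + 3 · 1 = 4
p(1) = ⊕ of these = min[6, 10, 12, 4] = 4.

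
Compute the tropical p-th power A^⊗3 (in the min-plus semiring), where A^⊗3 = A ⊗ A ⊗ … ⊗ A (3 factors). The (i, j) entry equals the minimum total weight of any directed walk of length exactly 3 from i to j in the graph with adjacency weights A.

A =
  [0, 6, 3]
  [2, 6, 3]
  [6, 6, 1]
A^⊗3 =
  [0, 6, 3]
  [2, 8, 5]
  [6, 8, 3]

Each entry (A^⊗3)_ij equals the minimum over all length-3 walks i = v_0 → v_1 → … → v_3 = j of Σ_t A[v_t][v_{t+1}]. For example, for (i, j) = (0, 2) we minimise over 9 possible intermediate vertex sequences; the minimum is 3, attained along the walk 0 → 0 → 0 → 2.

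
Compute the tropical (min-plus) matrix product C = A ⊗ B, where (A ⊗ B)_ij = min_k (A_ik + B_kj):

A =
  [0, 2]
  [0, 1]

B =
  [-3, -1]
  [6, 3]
A ⊗ B =
  [-3, -1]
  [-3, -1]

Apply the min-plus product entry-by-entry:
  C[0][0] = min over k of (A[0][0] + B[0][0] = 0 + -3 = -3, A[0][1] + B[1][0] = 2 + 6 = 8) = -3 (attained at k = 0)
  C[0][1] = min over k of (A[0][0] + B[0][1] = 0 + -1 = -1, A[0][1] + B[1][1] = 2 + 3 = 5) = -1 (attained at k = 0)
  C[1][0] = min over k of (A[1][0] + B[0][0] = 0 + -3 = -3, A[1][1] + B[1][0] = 1 + 6 = 7) = -3 (attained at k = 0)
  C[1][1] = min over k of (A[1][0] + B[0][1] = 0 + -1 = -1, A[1][1] + B[1][1] = 1 + 3 = 4) = -1 (attained at k = 0)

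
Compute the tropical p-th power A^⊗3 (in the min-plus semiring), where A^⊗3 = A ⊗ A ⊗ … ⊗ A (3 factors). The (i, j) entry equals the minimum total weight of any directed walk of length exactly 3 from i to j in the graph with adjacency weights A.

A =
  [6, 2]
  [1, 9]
A^⊗3 =
  [9, 5]
  [4, 9]

Each entry (A^⊗3)_ij equals the minimum over all length-3 walks i = v_0 → v_1 → … → v_3 = j of Σ_t A[v_t][v_{t+1}]. For example, for (i, j) = (0, 1) we minimise over 4 possible intermediate vertex sequences; the minimum is 5, attained along the walk 0 → 1 → 0 → 1.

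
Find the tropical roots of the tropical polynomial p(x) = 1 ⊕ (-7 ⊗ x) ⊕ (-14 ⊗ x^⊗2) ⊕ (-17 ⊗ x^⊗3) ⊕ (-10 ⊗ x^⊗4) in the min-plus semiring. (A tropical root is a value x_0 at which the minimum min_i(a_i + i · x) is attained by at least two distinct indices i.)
Roots: {-7, 3, 7, 8}

Each tropical root is a break point of the lower envelope of the lines y = a_i + i · x (there are 5 lines, with slopes 0, 1, ..., 4). Only the lines that attain the minimum somewhere contribute to roots; other lines are dominated. Here the surviving (envelope) indices are i = 4, i = 3, i = 2, i = 1, i = 0.
Intersections between consecutive envelope lines give the roots: for adjacent envelope indices i < j the intersection is x = (a_i − a_j) / (j − i). Reading off the sorted break points: {-7, 3, 7, 8}.
Verification: at each break x_0, at least two indices attain the minimum of min_i(a_i + i · x_0).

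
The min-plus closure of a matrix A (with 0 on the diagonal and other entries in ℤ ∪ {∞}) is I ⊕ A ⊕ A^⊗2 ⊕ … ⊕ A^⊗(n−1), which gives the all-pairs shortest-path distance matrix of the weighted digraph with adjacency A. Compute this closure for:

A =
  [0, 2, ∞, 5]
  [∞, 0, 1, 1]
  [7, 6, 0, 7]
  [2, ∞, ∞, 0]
Closure =
  [0, 2, 3, 3]
  [3, 0, 1, 1]
  [7, 6, 0, 7]
  [2, 4, 5, 0]

This is the Floyd-Warshall all-pairs shortest-path computation. For each intermediate vertex k = 0, 1, …, 3, update dist[i][j] ← min(dist[i][j], dist[i][k] + dist[k][j]). The final matrix gives, for each (i, j), the minimum total weight of any directed path from i to j (possibly empty when i = j).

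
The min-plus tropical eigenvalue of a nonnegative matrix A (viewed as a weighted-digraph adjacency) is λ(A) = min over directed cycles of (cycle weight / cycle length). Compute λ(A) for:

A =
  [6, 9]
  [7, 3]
λ(A) = 3

Enumerate directed cycles and compute their means (weight / length). Sample:
  cycle 0 → 0: weight = 6, length = 1, mean = 6/1 ≈ 6.000
  cycle 1 → 1: weight = 3, length = 1, mean = 3/1 ≈ 3.000
  cycle 0 → 1 → 0: weight = 16, length = 2, mean = 16/2 ≈ 8.000
  cycle 1 → 0 → 1: weight = 16, length = 2, mean = 16/2 ≈ 8.000
Minimum mean = 3.000, attained e.g. along the cycle 1 → 1 with weight 3 and length 1. So λ(A) = 3/1 = 3.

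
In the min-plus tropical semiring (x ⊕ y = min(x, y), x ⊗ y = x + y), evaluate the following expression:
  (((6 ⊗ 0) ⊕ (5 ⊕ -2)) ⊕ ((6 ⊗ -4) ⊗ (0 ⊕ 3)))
(((6 ⊗ 0) ⊕ (5 ⊕ -2)) ⊕ ((6 ⊗ -4) ⊗ (0 ⊕ 3))) = -2

Expand innermost to outermost. Recall ⊕ takes the minimum of its arguments and ⊗ takes their sum. Working out the expression (((6 ⊗ 0) ⊕ (5 ⊕ -2)) ⊕ ((6 ⊗ -4) ⊗ (0 ⊕ 3))) gives -2.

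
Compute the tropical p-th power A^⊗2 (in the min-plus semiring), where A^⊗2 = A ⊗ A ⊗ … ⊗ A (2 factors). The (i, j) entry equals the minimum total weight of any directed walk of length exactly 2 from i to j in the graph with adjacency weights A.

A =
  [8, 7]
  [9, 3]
A^⊗2 =
  [16, 10]
  [12, 6]

Each entry (A^⊗2)_ij equals the minimum over all length-2 walks i = v_0 → v_1 → … → v_2 = j of Σ_t A[v_t][v_{t+1}]. For example, for (i, j) = (0, 1) we minimise over 2 possible intermediate vertex sequences; the minimum is 10, attained along the walk 0 → 1 → 1.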